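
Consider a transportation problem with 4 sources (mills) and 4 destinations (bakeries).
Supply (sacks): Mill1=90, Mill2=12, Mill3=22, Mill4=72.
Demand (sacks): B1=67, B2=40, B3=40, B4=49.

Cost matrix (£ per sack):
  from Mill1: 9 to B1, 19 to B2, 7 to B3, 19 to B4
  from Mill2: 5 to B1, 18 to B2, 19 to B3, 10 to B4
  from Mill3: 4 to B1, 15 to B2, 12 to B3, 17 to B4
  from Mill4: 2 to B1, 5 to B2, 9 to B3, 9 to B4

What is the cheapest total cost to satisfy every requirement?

1476

An optimal shipping plan:
  Mill1→B1: 45 sacks
  Mill1→B3: 40 sacks
  Mill1→B4: 5 sacks
  Mill2→B4: 12 sacks
  Mill3→B1: 22 sacks
  Mill4→B2: 40 sacks
  Mill4→B4: 32 sacks
Total cost = £1476.
(Supply check: Mill1 ships 90; Mill2 ships 12; Mill3 ships 22; Mill4 ships 72.)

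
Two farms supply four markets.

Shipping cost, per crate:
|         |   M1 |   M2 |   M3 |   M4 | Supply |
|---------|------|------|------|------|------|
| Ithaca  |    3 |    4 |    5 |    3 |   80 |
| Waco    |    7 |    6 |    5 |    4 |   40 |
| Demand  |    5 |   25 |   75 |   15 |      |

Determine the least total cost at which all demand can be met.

535

A cheapest plan:
  Ithaca→M1: 5 crates
  Ithaca→M2: 25 crates
  Ithaca→M3: 35 crates
  Ithaca→M4: 15 crates
  Waco→M3: 40 crates
Total cost = 535.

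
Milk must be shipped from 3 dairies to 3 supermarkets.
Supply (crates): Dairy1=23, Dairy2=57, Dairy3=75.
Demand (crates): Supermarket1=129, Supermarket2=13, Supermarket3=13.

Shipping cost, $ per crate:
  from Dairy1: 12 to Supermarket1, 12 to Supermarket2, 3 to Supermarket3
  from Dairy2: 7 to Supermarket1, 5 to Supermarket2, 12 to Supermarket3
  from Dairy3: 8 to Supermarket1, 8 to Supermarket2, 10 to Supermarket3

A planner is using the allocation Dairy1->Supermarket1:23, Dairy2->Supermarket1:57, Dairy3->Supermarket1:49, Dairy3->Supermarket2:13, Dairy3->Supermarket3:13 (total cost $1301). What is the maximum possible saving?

169

Current plan cost = 23·12 + 57·7 + 49·8 + 13·8 + 13·10 = $1301.
Optimal plan:
  Dairy1 to Supermarket1: 10 × $12 = $120
  Dairy1 to Supermarket3: 13 × $3 = $39
  Dairy2 to Supermarket1: 44 × $7 = $308
  Dairy2 to Supermarket2: 13 × $5 = $65
  Dairy3 to Supermarket1: 75 × $8 = $600
Optimal cost = $1132.
Saving = 1301 − 1132 = $169.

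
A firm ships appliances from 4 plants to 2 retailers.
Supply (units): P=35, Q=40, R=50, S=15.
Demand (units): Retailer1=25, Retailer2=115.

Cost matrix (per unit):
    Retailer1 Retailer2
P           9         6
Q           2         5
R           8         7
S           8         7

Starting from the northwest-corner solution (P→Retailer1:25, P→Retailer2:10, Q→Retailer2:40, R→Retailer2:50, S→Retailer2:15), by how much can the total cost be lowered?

Current plan cost = 25·9 + 10·6 + 40·5 + 50·7 + 15·7 = 940.
Optimal plan:
  P→Retailer2: 35 units
  Q→Retailer1: 25 units
  Q→Retailer2: 15 units
  R→Retailer2: 50 units
  S→Retailer2: 15 units
Optimal cost = 790.
Saving = 940 − 790 = 150.

150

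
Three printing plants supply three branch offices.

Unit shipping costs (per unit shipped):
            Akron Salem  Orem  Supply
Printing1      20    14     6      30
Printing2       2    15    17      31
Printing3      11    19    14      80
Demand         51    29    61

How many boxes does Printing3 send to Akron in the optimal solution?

20

Solving gives:
  Printing1 to Orem: 30 × 6 = 180
  Printing2 to Akron: 31 × 2 = 62
  Printing3 to Akron: 20 × 11 = 220
  Printing3 to Salem: 29 × 19 = 551
  Printing3 to Orem: 31 × 14 = 434
Total cost = 1447.
So Printing3→Akron carries 20 boxes.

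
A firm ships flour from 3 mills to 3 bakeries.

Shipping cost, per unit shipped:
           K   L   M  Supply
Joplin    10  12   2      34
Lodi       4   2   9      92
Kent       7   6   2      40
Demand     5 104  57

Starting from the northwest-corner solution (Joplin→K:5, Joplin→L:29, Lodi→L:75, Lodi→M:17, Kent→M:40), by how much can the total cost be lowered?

Current plan cost = 5·10 + 29·12 + 75·2 + 17·9 + 40·2 = 781.
Optimal plan:
  Joplin→M: 34 × 2 = 68
  Lodi→L: 92 × 2 = 184
  Kent→K: 5 × 7 = 35
  Kent→L: 12 × 6 = 72
  Kent→M: 23 × 2 = 46
Optimal cost = 405.
Saving = 781 − 405 = 376.

376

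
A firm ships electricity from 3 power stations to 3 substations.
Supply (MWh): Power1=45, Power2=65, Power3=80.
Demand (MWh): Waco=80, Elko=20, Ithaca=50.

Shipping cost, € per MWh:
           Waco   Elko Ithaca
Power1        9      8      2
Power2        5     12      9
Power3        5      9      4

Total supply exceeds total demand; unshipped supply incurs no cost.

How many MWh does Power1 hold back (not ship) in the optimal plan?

0

Minimum-cost shipments:
  Power1→Ithaca: 45 MWh
  Power2→Waco: 65 MWh
  Power3→Waco: 15 MWh
  Power3→Elko: 20 MWh
  Power3→Ithaca: 5 MWh
Total cost = €690.
Power1 ships 45 of its 45, leaving 0.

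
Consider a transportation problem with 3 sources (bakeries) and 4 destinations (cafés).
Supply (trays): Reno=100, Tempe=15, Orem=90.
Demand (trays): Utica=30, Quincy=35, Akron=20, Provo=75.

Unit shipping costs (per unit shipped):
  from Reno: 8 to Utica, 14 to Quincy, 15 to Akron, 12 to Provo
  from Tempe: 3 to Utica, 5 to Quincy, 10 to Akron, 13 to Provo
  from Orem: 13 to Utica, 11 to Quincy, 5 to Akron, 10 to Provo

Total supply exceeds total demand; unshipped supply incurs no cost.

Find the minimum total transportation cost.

A cheapest plan:
  Reno–Utica: 30 × 8 = 240
  Reno–Provo: 25 × 12 = 300
  Tempe–Quincy: 15 × 5 = 75
  Orem–Quincy: 20 × 11 = 220
  Orem–Akron: 20 × 5 = 100
  Orem–Provo: 50 × 10 = 500
Total = 240 + 300 + 75 + 220 + 100 + 500 = 1435.

1435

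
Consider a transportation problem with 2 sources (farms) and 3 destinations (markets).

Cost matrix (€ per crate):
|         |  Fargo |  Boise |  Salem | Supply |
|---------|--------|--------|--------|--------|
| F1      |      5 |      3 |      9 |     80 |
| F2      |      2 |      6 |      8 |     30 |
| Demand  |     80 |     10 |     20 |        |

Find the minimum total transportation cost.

520

One minimum-cost allocation:
  F1 to Fargo: 50 × €5 = €250
  F1 to Boise: 10 × €3 = €30
  F1 to Salem: 20 × €9 = €180
  F2 to Fargo: 30 × €2 = €60
Total = 250 + 30 + 180 + 60 = €520.
(Supply check: F1 ships 80; F2 ships 30.)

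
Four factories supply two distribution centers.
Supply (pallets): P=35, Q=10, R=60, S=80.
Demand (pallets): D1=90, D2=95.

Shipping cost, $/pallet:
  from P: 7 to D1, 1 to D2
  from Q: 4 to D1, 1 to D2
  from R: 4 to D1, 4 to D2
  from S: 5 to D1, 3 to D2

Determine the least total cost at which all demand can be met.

585

A cheapest plan:
  P->D2: 35 × $1 = $35
  Q->D2: 10 × $1 = $10
  R->D1: 60 × $4 = $240
  S->D1: 30 × $5 = $150
  S->D2: 50 × $3 = $150
Total = 35 + 10 + 240 + 150 + 150 = $585.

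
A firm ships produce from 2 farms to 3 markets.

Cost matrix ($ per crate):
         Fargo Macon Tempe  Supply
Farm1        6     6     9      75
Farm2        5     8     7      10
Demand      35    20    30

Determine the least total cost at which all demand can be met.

580

A cheapest plan:
  Farm1->Fargo: 35 × $6 = $210
  Farm1->Macon: 20 × $6 = $120
  Farm1->Tempe: 20 × $9 = $180
  Farm2->Tempe: 10 × $7 = $70
Total = 210 + 120 + 180 + 70 = $580.
(Supply check: Farm1 ships 75; Farm2 ships 10.)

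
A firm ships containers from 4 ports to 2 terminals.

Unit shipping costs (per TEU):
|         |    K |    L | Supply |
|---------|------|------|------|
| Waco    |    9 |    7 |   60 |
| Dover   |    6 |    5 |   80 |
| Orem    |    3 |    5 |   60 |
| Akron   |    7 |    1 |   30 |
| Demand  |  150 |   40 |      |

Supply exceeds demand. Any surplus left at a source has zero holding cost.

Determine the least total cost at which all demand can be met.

A cheapest plan:
  Waco→K: 10 × 9 = 90
  Waco→L: 10 × 7 = 70
  Dover→K: 80 × 6 = 480
  Orem→K: 60 × 3 = 180
  Akron→L: 30 × 1 = 30
Total = 90 + 70 + 480 + 180 + 30 = 850.

850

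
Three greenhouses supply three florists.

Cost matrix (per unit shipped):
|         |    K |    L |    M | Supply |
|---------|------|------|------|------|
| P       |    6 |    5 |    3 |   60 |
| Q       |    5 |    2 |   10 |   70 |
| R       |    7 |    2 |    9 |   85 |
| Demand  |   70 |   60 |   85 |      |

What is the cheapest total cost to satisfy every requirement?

875

A cheapest plan:
  P->M: 60 × 3 = 180
  Q->K: 70 × 5 = 350
  R->L: 60 × 2 = 120
  R->M: 25 × 9 = 225
Total = 180 + 350 + 120 + 225 = 875.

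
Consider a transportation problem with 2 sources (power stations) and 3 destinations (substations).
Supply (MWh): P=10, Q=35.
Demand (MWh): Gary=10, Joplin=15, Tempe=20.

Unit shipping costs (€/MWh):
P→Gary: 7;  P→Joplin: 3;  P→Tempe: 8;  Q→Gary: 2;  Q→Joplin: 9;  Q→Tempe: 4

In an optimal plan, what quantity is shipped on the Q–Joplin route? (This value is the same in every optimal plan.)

5

The minimum-cost plan:
  P→Joplin: 10 MWh
  Q→Gary: 10 MWh
  Q→Joplin: 5 MWh
  Q→Tempe: 20 MWh
Total cost = €175.
So Q→Joplin carries 5 MWh.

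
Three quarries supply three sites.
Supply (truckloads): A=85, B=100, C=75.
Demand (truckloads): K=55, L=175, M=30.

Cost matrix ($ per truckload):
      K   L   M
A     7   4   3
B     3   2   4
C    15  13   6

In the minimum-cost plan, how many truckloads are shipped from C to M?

30

The minimum-cost plan:
  A–L: 85 × $4 = $340
  B–K: 55 × $3 = $165
  B–L: 45 × $2 = $90
  C–L: 45 × $13 = $585
  C–M: 30 × $6 = $180
Total cost = $1360.
So C→M carries 30 truckloads.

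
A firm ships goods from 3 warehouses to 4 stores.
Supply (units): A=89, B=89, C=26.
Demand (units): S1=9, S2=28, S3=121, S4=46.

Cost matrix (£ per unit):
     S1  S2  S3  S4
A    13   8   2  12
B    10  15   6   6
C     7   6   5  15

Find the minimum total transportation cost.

916

Optimal allocation:
  A→S2: 2 × £8 = £16
  A→S3: 87 × £2 = £174
  B→S1: 9 × £10 = £90
  B→S3: 34 × £6 = £204
  B→S4: 46 × £6 = £276
  C→S2: 26 × £6 = £156
Total = 16 + 174 + 90 + 204 + 276 + 156 = £916.
(Supply check: A ships 89; B ships 89; C ships 26.)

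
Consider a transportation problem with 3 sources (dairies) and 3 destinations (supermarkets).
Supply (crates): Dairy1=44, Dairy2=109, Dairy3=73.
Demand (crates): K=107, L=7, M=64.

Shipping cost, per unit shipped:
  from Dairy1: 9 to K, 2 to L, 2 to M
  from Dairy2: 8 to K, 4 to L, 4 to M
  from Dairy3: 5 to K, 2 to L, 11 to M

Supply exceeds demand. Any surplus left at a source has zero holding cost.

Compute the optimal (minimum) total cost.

833

An optimal shipping plan:
  Dairy1–L: 7 × 2 = 14
  Dairy1–M: 37 × 2 = 74
  Dairy2–K: 34 × 8 = 272
  Dairy2–M: 27 × 4 = 108
  Dairy3–K: 73 × 5 = 365
Total = 14 + 74 + 272 + 108 + 365 = 833.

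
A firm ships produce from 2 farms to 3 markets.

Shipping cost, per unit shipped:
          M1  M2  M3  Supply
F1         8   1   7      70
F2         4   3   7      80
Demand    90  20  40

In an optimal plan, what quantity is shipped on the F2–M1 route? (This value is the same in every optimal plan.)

The minimum-cost plan:
  F1–M1: 10 × 8 = 80
  F1–M2: 20 × 1 = 20
  F1–M3: 40 × 7 = 280
  F2–M1: 80 × 4 = 320
Total cost = 700.
So F2→M1 carries 80 crates.

80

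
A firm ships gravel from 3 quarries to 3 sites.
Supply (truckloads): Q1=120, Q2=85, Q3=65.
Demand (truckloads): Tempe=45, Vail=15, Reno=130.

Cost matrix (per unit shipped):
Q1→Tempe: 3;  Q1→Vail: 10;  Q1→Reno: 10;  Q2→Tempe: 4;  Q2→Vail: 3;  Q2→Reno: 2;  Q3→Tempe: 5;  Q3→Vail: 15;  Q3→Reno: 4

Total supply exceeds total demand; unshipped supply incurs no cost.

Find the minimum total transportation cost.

One minimum-cost allocation:
  Q1 to Tempe: 45 × 3 = 135
  Q2 to Vail: 15 × 3 = 45
  Q2 to Reno: 70 × 2 = 140
  Q3 to Reno: 60 × 4 = 240
Total = 135 + 45 + 140 + 240 = 560.

560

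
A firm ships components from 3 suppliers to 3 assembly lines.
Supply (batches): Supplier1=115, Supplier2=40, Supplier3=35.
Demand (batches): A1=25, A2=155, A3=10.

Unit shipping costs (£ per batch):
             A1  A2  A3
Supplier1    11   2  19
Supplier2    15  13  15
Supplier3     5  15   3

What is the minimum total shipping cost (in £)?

A cheapest plan:
  Supplier1 to A2: 115 × £2 = £230
  Supplier2 to A2: 40 × £13 = £520
  Supplier3 to A1: 25 × £5 = £125
  Supplier3 to A3: 10 × £3 = £30
Total = 230 + 520 + 125 + 30 = £905.

905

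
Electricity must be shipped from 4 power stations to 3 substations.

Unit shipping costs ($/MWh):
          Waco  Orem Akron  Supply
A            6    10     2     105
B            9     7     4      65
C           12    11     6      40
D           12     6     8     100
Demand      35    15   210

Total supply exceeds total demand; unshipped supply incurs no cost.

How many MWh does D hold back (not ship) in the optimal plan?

50

An optimal plan:
  A to Akron: 105 × $2 = $210
  B to Akron: 65 × $4 = $260
  C to Akron: 40 × $6 = $240
  D to Waco: 35 × $12 = $420
  D to Orem: 15 × $6 = $90
Total cost = $1220.
D ships 50 of its 100, leaving 50.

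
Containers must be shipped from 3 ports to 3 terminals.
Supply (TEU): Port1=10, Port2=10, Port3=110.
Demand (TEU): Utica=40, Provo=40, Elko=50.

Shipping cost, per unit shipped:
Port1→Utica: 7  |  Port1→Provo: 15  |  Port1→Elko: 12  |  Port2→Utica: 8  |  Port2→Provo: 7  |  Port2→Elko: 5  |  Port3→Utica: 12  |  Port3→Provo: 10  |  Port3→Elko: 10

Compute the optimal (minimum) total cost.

1280

One minimum-cost allocation:
  Port1–Utica: 10 × 7 = 70
  Port2–Elko: 10 × 5 = 50
  Port3–Utica: 30 × 12 = 360
  Port3–Provo: 40 × 10 = 400
  Port3–Elko: 40 × 10 = 400
Total = 70 + 50 + 360 + 400 + 400 = 1280.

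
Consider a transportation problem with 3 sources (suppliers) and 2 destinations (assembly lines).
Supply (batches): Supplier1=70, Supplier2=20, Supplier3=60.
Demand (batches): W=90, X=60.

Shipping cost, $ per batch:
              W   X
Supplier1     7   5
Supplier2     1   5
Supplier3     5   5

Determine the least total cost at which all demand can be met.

Optimal allocation:
  Supplier1→W: 10 × $7 = $70
  Supplier1→X: 60 × $5 = $300
  Supplier2→W: 20 × $1 = $20
  Supplier3→W: 60 × $5 = $300
Total = 70 + 300 + 20 + 300 = $690.

690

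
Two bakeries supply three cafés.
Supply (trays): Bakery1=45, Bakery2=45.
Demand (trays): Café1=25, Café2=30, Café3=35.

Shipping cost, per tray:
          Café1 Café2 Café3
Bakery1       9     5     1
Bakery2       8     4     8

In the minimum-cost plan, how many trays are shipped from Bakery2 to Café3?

0

The minimum-cost plan:
  Bakery1→Café1: 10 trays
  Bakery1→Café3: 35 trays
  Bakery2→Café1: 15 trays
  Bakery2→Café2: 30 trays
Total cost = 365.
The route Bakery2→Café3 is not used.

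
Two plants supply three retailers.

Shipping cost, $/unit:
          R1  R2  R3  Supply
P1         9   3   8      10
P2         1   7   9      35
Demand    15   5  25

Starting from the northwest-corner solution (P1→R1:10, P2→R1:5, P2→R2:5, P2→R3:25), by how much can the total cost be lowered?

105

Current plan cost = 10·9 + 5·1 + 5·7 + 25·9 = $355.
Optimal plan:
  P1->R2: 5 × $3 = $15
  P1->R3: 5 × $8 = $40
  P2->R1: 15 × $1 = $15
  P2->R3: 20 × $9 = $180
Optimal cost = $250.
Saving = 355 − 250 = $105.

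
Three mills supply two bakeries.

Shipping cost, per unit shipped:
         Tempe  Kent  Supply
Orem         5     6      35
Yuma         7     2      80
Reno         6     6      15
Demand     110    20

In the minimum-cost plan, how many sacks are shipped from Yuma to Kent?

20

Optimal shipments:
  Orem–Tempe: 35 × 5 = 175
  Yuma–Tempe: 60 × 7 = 420
  Yuma–Kent: 20 × 2 = 40
  Reno–Tempe: 15 × 6 = 90
Total cost = 725.
So Yuma→Kent carries 20 sacks.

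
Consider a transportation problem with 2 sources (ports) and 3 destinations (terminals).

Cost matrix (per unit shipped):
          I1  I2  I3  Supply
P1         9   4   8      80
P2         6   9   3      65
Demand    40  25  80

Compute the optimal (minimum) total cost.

Optimal allocation:
  P1–I1: 40 × 9 = 360
  P1–I2: 25 × 4 = 100
  P1–I3: 15 × 8 = 120
  P2–I3: 65 × 3 = 195
Total = 360 + 100 + 120 + 195 = 775.

775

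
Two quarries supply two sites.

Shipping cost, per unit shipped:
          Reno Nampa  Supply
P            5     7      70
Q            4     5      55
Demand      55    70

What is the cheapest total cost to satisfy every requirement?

One minimum-cost allocation:
  P to Reno: 55 truckloads
  P to Nampa: 15 truckloads
  Q to Nampa: 55 truckloads
Total cost = 655.

655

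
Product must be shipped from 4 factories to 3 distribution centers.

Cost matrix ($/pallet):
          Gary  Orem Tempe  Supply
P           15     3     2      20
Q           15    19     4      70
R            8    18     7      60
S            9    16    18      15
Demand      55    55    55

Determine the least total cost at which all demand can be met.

Optimal allocation:
  P→Orem: 20 × $3 = $60
  Q→Orem: 15 × $19 = $285
  Q→Tempe: 55 × $4 = $220
  R→Gary: 55 × $8 = $440
  R→Orem: 5 × $18 = $90
  S→Orem: 15 × $16 = $240
Total = 60 + 285 + 220 + 440 + 90 + 240 = $1335.
(Supply check: P ships 20; Q ships 70; R ships 60; S ships 15.)

1335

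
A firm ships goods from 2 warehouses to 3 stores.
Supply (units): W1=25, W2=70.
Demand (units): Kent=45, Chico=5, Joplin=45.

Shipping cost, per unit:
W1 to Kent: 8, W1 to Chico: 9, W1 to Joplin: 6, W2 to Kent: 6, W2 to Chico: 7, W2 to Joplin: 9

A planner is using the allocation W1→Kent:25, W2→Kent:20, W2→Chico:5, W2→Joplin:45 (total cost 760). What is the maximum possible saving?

125

Current plan cost = 25·8 + 20·6 + 5·7 + 45·9 = 760.
Optimal plan:
  W1 to Joplin: 25 × 6 = 150
  W2 to Kent: 45 × 6 = 270
  W2 to Chico: 5 × 7 = 35
  W2 to Joplin: 20 × 9 = 180
Optimal cost = 635.
Saving = 760 − 635 = 125.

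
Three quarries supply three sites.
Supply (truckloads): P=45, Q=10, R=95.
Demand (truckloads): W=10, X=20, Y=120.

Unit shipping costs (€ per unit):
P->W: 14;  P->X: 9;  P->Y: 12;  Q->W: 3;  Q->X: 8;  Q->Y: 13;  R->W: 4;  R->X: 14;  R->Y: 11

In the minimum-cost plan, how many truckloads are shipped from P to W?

Optimal shipments:
  P→X: 20 truckloads
  P→Y: 25 truckloads
  Q→W: 10 truckloads
  R→Y: 95 truckloads
Total cost = €1555.
The route P→W is not used.

0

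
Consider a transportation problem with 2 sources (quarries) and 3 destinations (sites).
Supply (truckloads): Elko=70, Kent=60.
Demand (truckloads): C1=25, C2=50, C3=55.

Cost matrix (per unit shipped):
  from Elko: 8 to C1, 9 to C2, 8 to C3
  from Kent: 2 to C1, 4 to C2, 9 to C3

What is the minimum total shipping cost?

One minimum-cost allocation:
  Elko to C2: 15 × 9 = 135
  Elko to C3: 55 × 8 = 440
  Kent to C1: 25 × 2 = 50
  Kent to C2: 35 × 4 = 140
Total = 135 + 440 + 50 + 140 = 765.

765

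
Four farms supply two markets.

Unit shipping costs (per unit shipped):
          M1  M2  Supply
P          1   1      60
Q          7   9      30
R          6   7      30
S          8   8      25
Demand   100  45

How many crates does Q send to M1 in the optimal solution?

30

The minimum-cost plan:
  P→M1: 15 crates
  P→M2: 45 crates
  Q→M1: 30 crates
  R→M1: 30 crates
  S→M1: 25 crates
Total cost = 650.
So Q→M1 carries 30 crates.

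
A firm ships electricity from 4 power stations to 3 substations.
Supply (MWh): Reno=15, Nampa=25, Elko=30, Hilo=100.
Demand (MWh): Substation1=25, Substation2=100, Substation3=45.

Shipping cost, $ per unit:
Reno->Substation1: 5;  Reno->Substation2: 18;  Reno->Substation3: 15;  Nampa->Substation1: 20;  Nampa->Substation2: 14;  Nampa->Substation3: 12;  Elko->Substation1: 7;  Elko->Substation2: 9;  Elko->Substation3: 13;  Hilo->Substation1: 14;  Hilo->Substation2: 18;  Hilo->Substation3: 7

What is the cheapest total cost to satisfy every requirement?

One minimum-cost allocation:
  Reno→Substation1: 15 × $5 = $75
  Nampa→Substation2: 25 × $14 = $350
  Elko→Substation2: 30 × $9 = $270
  Hilo→Substation1: 10 × $14 = $140
  Hilo→Substation2: 45 × $18 = $810
  Hilo→Substation3: 45 × $7 = $315
Total = 75 + 350 + 270 + 140 + 810 + 315 = $1960.

1960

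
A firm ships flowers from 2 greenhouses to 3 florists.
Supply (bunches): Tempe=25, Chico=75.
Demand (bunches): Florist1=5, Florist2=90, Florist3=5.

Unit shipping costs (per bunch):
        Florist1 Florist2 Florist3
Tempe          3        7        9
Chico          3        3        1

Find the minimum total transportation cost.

An optimal shipping plan:
  Tempe->Florist1: 5 bunches
  Tempe->Florist2: 20 bunches
  Chico->Florist2: 70 bunches
  Chico->Florist3: 5 bunches
Total cost = 370.

370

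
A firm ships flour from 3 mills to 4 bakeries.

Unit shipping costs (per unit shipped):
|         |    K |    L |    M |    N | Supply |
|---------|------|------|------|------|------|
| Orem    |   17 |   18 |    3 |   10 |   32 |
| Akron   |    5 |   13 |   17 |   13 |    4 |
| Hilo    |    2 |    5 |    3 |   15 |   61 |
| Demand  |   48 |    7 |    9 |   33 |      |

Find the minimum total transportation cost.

One minimum-cost allocation:
  Orem→N: 32 × 10 = 320
  Akron→K: 3 × 5 = 15
  Akron→N: 1 × 13 = 13
  Hilo→K: 45 × 2 = 90
  Hilo→L: 7 × 5 = 35
  Hilo→M: 9 × 3 = 27
Total = 320 + 15 + 13 + 90 + 35 + 27 = 500.
(Supply check: Orem ships 32; Akron ships 4; Hilo ships 61.)

500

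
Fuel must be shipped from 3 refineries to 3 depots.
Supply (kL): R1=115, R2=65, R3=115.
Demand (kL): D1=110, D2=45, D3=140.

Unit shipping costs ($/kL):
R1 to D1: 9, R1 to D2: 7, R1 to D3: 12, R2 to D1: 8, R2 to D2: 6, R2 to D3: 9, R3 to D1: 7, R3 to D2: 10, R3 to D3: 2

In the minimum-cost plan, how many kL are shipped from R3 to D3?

The minimum-cost plan:
  R1->D1: 70 × $9 = $630
  R1->D2: 45 × $7 = $315
  R2->D1: 40 × $8 = $320
  R2->D3: 25 × $9 = $225
  R3->D3: 115 × $2 = $230
Total cost = $1720.
So R3→D3 carries 115 kL.

115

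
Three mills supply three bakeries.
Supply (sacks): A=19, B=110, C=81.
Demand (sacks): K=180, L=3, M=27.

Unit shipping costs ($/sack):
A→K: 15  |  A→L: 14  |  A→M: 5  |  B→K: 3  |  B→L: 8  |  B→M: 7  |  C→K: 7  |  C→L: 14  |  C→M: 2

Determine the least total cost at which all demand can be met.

964

A cheapest plan:
  A→L: 3 sacks
  A→M: 16 sacks
  B→K: 110 sacks
  C→K: 70 sacks
  C→M: 11 sacks
Total cost = $964.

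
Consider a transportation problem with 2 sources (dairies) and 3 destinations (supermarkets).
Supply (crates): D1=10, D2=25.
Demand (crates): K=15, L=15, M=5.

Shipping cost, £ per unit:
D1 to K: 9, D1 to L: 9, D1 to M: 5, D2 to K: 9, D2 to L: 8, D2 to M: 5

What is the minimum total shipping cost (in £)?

A cheapest plan:
  D1 to K: 10 × £9 = £90
  D2 to K: 5 × £9 = £45
  D2 to L: 15 × £8 = £120
  D2 to M: 5 × £5 = £25
Total = 90 + 45 + 120 + 25 = £280.

280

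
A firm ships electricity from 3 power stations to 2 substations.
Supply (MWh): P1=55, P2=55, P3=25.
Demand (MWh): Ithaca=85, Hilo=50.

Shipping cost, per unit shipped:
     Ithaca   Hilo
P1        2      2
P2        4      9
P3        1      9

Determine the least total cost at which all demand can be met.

355

A cheapest plan:
  P1→Ithaca: 5 × 2 = 10
  P1→Hilo: 50 × 2 = 100
  P2→Ithaca: 55 × 4 = 220
  P3→Ithaca: 25 × 1 = 25
Total = 10 + 100 + 220 + 25 = 355.
(Supply check: P1 ships 55; P2 ships 55; P3 ships 25.)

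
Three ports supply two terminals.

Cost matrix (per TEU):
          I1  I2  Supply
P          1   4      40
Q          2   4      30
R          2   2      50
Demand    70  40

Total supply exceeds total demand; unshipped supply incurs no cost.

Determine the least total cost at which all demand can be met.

180

An optimal shipping plan:
  P->I1: 40 × 1 = 40
  Q->I1: 20 × 2 = 40
  R->I1: 10 × 2 = 20
  R->I2: 40 × 2 = 80
Total = 40 + 40 + 20 + 80 = 180.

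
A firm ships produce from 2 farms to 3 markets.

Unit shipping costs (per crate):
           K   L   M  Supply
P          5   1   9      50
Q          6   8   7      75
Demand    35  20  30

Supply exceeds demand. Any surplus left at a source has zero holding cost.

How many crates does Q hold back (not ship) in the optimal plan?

40

An optimal plan:
  P to K: 30 × 5 = 150
  P to L: 20 × 1 = 20
  Q to K: 5 × 6 = 30
  Q to M: 30 × 7 = 210
Total cost = 410.
Q ships 35 of its 75, leaving 40.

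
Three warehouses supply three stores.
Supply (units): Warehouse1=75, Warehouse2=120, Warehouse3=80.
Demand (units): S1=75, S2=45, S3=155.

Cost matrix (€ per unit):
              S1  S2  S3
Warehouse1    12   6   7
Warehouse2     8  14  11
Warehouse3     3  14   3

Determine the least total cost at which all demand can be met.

1815

An optimal shipping plan:
  Warehouse1→S2: 45 units
  Warehouse1→S3: 30 units
  Warehouse2→S1: 75 units
  Warehouse2→S3: 45 units
  Warehouse3→S3: 80 units
Total cost = €1815.
(Supply check: Warehouse1 ships 75; Warehouse2 ships 120; Warehouse3 ships 80.)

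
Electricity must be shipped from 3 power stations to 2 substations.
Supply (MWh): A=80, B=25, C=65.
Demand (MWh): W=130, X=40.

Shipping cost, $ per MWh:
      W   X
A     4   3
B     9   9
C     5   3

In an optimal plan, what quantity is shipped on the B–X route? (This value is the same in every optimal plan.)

0

The minimum-cost plan:
  A to W: 80 MWh
  B to W: 25 MWh
  C to W: 25 MWh
  C to X: 40 MWh
Total cost = $790.
The route B→X is not used.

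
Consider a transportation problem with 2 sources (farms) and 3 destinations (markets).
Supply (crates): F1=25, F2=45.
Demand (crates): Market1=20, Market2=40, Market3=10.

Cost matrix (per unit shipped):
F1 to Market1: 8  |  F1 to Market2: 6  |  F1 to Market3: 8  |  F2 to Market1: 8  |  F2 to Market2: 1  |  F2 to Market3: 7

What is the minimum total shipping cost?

275

Optimal allocation:
  F1→Market1: 20 × 8 = 160
  F1→Market3: 5 × 8 = 40
  F2→Market2: 40 × 1 = 40
  F2→Market3: 5 × 7 = 35
Total = 160 + 40 + 40 + 35 = 275.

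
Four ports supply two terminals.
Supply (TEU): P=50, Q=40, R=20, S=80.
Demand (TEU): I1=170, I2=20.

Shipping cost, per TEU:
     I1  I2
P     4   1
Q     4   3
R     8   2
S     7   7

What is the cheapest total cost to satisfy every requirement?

A cheapest plan:
  P–I1: 50 × 4 = 200
  Q–I1: 40 × 4 = 160
  R–I2: 20 × 2 = 40
  S–I1: 80 × 7 = 560
Total = 200 + 160 + 40 + 560 = 960.
(Supply check: P ships 50; Q ships 40; R ships 20; S ships 80.)

960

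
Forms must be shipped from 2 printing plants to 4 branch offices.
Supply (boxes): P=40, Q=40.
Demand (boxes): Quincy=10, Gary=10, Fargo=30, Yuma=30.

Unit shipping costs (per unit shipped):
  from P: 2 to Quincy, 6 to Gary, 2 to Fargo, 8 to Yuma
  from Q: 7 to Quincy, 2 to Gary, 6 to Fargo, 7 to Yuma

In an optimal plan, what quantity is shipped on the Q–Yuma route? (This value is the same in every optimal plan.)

The minimum-cost plan:
  P->Quincy: 10 × 2 = 20
  P->Fargo: 30 × 2 = 60
  Q->Gary: 10 × 2 = 20
  Q->Yuma: 30 × 7 = 210
Total cost = 310.
So Q→Yuma carries 30 boxes.

30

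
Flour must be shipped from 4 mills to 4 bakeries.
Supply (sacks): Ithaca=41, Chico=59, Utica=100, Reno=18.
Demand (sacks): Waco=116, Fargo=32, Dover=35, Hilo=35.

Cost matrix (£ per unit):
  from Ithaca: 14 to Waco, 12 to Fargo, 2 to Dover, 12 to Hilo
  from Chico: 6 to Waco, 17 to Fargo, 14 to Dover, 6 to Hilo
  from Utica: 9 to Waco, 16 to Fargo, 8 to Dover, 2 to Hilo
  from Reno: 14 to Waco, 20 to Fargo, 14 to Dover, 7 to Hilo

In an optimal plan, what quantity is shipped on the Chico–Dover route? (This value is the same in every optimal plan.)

0

The minimum-cost plan:
  Ithaca to Fargo: 6 sacks
  Ithaca to Dover: 35 sacks
  Chico to Waco: 59 sacks
  Utica to Waco: 57 sacks
  Utica to Fargo: 8 sacks
  Utica to Hilo: 35 sacks
  Reno to Fargo: 18 sacks
Total cost = £1567.
The route Chico→Dover is not used.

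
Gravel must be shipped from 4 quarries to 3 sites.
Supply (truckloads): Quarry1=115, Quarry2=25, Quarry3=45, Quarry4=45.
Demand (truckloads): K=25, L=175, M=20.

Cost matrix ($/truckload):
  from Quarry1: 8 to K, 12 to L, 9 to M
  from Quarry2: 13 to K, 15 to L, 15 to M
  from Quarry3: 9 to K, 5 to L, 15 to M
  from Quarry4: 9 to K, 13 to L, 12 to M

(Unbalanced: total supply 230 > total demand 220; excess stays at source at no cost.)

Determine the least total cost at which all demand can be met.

2255

A cheapest plan:
  Quarry1->L: 95 truckloads
  Quarry1->M: 20 truckloads
  Quarry2->L: 15 truckloads
  Quarry3->L: 45 truckloads
  Quarry4->K: 25 truckloads
  Quarry4->L: 20 truckloads
Total cost = $2255.
(Supply check: Quarry1 ships 115; Quarry2 ships 15; Quarry3 ships 45; Quarry4 ships 45.)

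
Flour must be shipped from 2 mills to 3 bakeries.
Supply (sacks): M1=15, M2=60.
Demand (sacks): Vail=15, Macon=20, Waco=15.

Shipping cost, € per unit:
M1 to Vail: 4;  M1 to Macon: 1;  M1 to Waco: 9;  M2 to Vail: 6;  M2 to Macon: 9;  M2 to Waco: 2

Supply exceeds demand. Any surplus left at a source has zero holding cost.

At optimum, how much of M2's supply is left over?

An optimal plan:
  M1→Macon: 15 × €1 = €15
  M2→Vail: 15 × €6 = €90
  M2→Macon: 5 × €9 = €45
  M2→Waco: 15 × €2 = €30
Total cost = €180.
M2 ships 35 of its 60, leaving 25.

25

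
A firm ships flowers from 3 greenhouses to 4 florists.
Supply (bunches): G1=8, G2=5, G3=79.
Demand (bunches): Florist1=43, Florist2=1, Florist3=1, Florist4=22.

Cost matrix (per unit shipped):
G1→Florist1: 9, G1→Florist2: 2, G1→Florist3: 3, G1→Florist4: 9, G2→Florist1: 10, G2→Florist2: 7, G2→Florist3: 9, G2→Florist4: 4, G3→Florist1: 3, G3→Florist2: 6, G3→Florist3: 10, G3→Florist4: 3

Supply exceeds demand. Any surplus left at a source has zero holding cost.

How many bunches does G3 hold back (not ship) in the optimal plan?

Minimum-cost shipments:
  G1->Florist2: 1 × 2 = 2
  G1->Florist3: 1 × 3 = 3
  G3->Florist1: 43 × 3 = 129
  G3->Florist4: 22 × 3 = 66
Total cost = 200.
G3 ships 65 of its 79, leaving 14.

14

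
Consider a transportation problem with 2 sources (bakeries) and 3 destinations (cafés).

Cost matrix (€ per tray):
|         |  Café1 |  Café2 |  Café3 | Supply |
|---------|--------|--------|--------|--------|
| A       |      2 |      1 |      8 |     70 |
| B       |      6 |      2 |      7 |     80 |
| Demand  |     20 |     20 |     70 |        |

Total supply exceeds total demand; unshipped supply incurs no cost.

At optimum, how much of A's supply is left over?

30

An optimal plan:
  A→Café1: 20 × €2 = €40
  A→Café2: 20 × €1 = €20
  B→Café3: 70 × €7 = €490
Total cost = €550.
A ships 40 of its 70, leaving 30.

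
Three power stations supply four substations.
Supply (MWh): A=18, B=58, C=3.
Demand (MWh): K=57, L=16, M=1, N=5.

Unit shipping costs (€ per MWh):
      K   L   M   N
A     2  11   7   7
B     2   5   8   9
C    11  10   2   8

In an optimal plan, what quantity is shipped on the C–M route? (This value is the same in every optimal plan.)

Optimal shipments:
  A→K: 15 × €2 = €30
  A→N: 3 × €7 = €21
  B→K: 42 × €2 = €84
  B→L: 16 × €5 = €80
  C→M: 1 × €2 = €2
  C→N: 2 × €8 = €16
Total cost = €233.
So C→M carries 1 MWh.

1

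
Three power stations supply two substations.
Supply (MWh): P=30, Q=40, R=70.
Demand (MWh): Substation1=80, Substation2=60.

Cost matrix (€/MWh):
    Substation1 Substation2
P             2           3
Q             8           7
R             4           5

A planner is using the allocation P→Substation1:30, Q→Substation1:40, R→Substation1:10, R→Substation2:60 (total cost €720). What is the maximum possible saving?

Current plan cost = 30·2 + 40·8 + 10·4 + 60·5 = €720.
Optimal plan:
  P->Substation1: 30 × €2 = €60
  Q->Substation2: 40 × €7 = €280
  R->Substation1: 50 × €4 = €200
  R->Substation2: 20 × €5 = €100
Optimal cost = €640.
Saving = 720 − 640 = €80.

80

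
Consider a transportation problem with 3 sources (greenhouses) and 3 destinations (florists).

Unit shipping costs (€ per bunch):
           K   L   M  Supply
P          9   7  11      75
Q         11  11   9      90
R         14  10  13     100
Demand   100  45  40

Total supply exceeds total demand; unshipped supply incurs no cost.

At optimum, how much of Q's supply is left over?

0

Minimum-cost shipments:
  P→K: 50 × €9 = €450
  P→L: 25 × €7 = €175
  Q→K: 50 × €11 = €550
  Q→M: 40 × €9 = €360
  R→L: 20 × €10 = €200
Total cost = €1735.
Q ships 90 of its 90, leaving 0.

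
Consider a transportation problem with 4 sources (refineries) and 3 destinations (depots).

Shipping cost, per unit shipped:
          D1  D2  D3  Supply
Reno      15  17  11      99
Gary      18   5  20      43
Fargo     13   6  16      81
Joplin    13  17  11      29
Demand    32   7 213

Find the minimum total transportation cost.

A cheapest plan:
  Reno to D3: 99 × 11 = 1089
  Gary to D2: 7 × 5 = 35
  Gary to D3: 36 × 20 = 720
  Fargo to D1: 32 × 13 = 416
  Fargo to D3: 49 × 16 = 784
  Joplin to D3: 29 × 11 = 319
Total = 1089 + 35 + 720 + 416 + 784 + 319 = 3363.
(Supply check: Reno ships 99; Gary ships 43; Fargo ships 81; Joplin ships 29.)

3363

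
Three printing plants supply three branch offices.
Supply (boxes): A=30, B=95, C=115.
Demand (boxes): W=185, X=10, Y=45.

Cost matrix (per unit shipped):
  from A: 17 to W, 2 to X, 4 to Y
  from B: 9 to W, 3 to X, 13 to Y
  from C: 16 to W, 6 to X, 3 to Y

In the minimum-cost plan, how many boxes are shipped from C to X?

0

Solving gives:
  A to X: 10 × 2 = 20
  A to Y: 20 × 4 = 80
  B to W: 95 × 9 = 855
  C to W: 90 × 16 = 1440
  C to Y: 25 × 3 = 75
Total cost = 2470.
The route C→X is not used.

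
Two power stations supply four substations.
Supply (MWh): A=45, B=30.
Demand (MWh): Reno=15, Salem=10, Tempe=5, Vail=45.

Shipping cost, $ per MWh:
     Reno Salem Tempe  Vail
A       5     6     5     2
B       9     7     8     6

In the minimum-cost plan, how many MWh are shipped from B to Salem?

10

Optimal shipments:
  A->Reno: 15 × $5 = $75
  A->Vail: 30 × $2 = $60
  B->Salem: 10 × $7 = $70
  B->Tempe: 5 × $8 = $40
  B->Vail: 15 × $6 = $90
Total cost = $335.
So B→Salem carries 10 MWh.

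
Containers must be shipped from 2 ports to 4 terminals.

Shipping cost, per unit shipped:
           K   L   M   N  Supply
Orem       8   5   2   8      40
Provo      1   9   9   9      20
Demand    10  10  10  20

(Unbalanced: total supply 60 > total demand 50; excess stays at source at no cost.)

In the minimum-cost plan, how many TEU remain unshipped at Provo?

10

An optimal plan:
  Orem->L: 10 × 5 = 50
  Orem->M: 10 × 2 = 20
  Orem->N: 20 × 8 = 160
  Provo->K: 10 × 1 = 10
Total cost = 240.
Provo ships 10 of its 20, leaving 10.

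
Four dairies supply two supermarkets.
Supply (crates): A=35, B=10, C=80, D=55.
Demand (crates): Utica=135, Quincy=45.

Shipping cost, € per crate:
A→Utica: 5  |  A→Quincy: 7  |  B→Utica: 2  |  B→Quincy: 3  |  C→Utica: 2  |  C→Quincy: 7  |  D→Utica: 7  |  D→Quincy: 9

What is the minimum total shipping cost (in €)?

820

An optimal shipping plan:
  A→Utica: 35 × €5 = €175
  B→Quincy: 10 × €3 = €30
  C→Utica: 80 × €2 = €160
  D→Utica: 20 × €7 = €140
  D→Quincy: 35 × €9 = €315
Total = 175 + 30 + 160 + 140 + 315 = €820.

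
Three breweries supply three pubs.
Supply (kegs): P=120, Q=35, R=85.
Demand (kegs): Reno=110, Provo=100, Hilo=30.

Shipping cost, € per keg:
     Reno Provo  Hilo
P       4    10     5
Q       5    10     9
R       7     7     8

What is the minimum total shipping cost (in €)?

1355

Optimal allocation:
  P–Reno: 90 × €4 = €360
  P–Hilo: 30 × €5 = €150
  Q–Reno: 20 × €5 = €100
  Q–Provo: 15 × €10 = €150
  R–Provo: 85 × €7 = €595
Total = 360 + 150 + 100 + 150 + 595 = €1355.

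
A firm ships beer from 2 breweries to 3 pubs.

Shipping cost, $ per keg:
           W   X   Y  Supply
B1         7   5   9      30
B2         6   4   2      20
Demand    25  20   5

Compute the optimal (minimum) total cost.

A cheapest plan:
  B1→W: 10 × $7 = $70
  B1→X: 20 × $5 = $100
  B2→W: 15 × $6 = $90
  B2→Y: 5 × $2 = $10
Total = 70 + 100 + 90 + 10 = $270.

270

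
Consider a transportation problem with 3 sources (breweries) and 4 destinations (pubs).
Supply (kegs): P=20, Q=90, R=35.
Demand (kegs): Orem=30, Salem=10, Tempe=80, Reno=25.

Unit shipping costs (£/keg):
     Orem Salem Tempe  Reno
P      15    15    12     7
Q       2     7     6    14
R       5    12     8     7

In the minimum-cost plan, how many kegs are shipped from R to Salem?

0

Solving gives:
  P->Reno: 20 × £7 = £140
  Q->Orem: 30 × £2 = £60
  Q->Salem: 10 × £7 = £70
  Q->Tempe: 50 × £6 = £300
  R->Tempe: 30 × £8 = £240
  R->Reno: 5 × £7 = £35
Total cost = £845.
The route R→Salem is not used.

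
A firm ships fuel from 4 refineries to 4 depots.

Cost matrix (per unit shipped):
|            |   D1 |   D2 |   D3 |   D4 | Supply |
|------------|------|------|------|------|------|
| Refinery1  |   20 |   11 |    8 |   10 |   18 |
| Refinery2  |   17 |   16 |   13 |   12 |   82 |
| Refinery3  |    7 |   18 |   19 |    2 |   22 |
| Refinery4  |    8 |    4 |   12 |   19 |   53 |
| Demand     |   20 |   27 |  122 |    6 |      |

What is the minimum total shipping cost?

1738

An optimal shipping plan:
  Refinery1 to D3: 18 × 8 = 144
  Refinery2 to D3: 82 × 13 = 1066
  Refinery3 to D1: 16 × 7 = 112
  Refinery3 to D4: 6 × 2 = 12
  Refinery4 to D1: 4 × 8 = 32
  Refinery4 to D2: 27 × 4 = 108
  Refinery4 to D3: 22 × 12 = 264
Total = 144 + 1066 + 112 + 12 + 32 + 108 + 264 = 1738.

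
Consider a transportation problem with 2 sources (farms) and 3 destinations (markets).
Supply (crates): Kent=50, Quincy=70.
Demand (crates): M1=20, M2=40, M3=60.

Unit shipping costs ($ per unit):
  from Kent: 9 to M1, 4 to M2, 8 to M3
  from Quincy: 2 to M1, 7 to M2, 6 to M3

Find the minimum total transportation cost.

580

An optimal shipping plan:
  Kent→M2: 40 × $4 = $160
  Kent→M3: 10 × $8 = $80
  Quincy→M1: 20 × $2 = $40
  Quincy→M3: 50 × $6 = $300
Total = 160 + 80 + 40 + 300 = $580.
(Supply check: Kent ships 50; Quincy ships 70.)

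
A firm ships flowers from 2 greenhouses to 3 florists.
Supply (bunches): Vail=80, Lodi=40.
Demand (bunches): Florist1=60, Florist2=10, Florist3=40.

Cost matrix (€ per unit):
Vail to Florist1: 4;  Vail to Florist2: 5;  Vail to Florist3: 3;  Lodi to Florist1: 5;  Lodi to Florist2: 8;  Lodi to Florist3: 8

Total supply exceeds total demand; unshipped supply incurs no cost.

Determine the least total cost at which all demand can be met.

Optimal allocation:
  Vail to Florist1: 30 × €4 = €120
  Vail to Florist2: 10 × €5 = €50
  Vail to Florist3: 40 × €3 = €120
  Lodi to Florist1: 30 × €5 = €150
Total = 120 + 50 + 120 + 150 = €440.
(Supply check: Vail ships 80; Lodi ships 30.)

440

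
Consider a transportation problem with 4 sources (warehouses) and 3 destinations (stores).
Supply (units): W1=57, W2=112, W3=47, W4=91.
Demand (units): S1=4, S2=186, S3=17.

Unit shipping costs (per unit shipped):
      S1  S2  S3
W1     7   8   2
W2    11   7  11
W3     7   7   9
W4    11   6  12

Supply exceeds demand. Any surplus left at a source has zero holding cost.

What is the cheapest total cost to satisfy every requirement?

1273

An optimal shipping plan:
  W1 to S3: 17 × 2 = 34
  W2 to S2: 52 × 7 = 364
  W3 to S1: 4 × 7 = 28
  W3 to S2: 43 × 7 = 301
  W4 to S2: 91 × 6 = 546
Total = 34 + 364 + 28 + 301 + 546 = 1273.
(Supply check: W1 ships 17; W2 ships 52; W3 ships 47; W4 ships 91.)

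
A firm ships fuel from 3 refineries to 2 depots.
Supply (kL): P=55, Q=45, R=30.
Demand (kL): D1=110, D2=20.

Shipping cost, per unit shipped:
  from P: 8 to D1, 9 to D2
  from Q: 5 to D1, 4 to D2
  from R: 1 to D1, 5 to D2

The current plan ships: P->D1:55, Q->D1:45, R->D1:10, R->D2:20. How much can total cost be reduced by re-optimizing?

Current plan cost = 55·8 + 45·5 + 10·1 + 20·5 = 775.
Optimal plan:
  P to D1: 55 kL
  Q to D1: 25 kL
  Q to D2: 20 kL
  R to D1: 30 kL
Optimal cost = 675.
Saving = 775 − 675 = 100.

100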